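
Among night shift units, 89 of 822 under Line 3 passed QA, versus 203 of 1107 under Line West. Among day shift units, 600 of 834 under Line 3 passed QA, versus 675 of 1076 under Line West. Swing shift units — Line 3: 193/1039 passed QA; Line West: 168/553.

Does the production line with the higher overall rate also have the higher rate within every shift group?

Night shift: Line 3 89/822 = 10.8%, Line West 203/1107 = 18.3% → Line West
Day shift: Line 3 600/834 = 71.9%, Line West 675/1076 = 62.7% → Line 3
Swing shift: Line 3 193/1039 = 18.6%, Line West 168/553 = 30.4% → Line West
Overall: Line 3 882/2695 = 32.7%, Line West 1046/2736 = 38.2% → Line West
Neither sweeps: Line 3 wins 1 of 3 groups, Line West wins 2. Line West wins overall but not every group — no Simpson reversal.

No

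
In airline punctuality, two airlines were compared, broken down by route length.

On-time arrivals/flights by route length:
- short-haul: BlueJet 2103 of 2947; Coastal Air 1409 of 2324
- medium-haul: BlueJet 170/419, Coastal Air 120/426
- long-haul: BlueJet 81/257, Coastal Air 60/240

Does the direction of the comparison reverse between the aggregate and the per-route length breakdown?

No

Short-haul: BlueJet 2103/2947 = 71.4%, Coastal Air 1409/2324 = 60.6% → BlueJet
Medium-haul: BlueJet 170/419 = 40.6%, Coastal Air 120/426 = 28.2% → BlueJet
Long-haul: BlueJet 81/257 = 31.5%, Coastal Air 60/240 = 25.0% → BlueJet
Overall: BlueJet 2354/3623 = 65.0%, Coastal Air 1589/2990 = 53.1% → BlueJet
BlueJet wins overall and in every route group — no reversal.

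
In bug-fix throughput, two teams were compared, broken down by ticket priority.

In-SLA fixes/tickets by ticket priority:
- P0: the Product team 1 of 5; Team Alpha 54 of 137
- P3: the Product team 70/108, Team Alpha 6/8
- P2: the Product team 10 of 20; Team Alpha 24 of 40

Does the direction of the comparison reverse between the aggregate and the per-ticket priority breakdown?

P0: the Product team 1/5 = 20.0%, Team Alpha 54/137 = 39.4% → Team Alpha
P3: the Product team 70/108 = 64.8%, Team Alpha 6/8 = 75.0% → Team Alpha
P2: the Product team 10/20 = 50.0%, Team Alpha 24/40 = 60.0% → Team Alpha
Overall: the Product team 81/133 = 60.9%, Team Alpha 84/185 = 45.4% → the Product team
Team Alpha wins each ticket group but the Product team wins overall — the comparison reverses. Team Alpha's tickets skew toward P0, which has a lower base rate.

Yes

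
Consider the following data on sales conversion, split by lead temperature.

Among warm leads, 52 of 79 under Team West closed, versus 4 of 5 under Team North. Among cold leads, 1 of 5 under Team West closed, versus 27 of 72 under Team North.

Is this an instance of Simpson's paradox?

Warm: Team West 52/79 = 65.8%, Team North 4/5 = 80.0% → Team North
Cold: Team West 1/5 = 20.0%, Team North 27/72 = 37.5% → Team North
Overall: Team West 53/84 = 63.1%, Team North 31/77 = 40.3% → Team West
Team North wins each lead group but Team West wins overall — the comparison reverses. Team North's leads skew toward cold, which has a lower base rate.

Yes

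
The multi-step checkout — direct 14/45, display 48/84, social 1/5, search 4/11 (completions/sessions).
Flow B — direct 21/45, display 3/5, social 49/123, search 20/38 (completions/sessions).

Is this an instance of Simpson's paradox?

Direct: the multi-step checkout 14/45 = 31.1%, Flow B 21/45 = 46.7% → Flow B
Display: the multi-step checkout 48/84 = 57.1%, Flow B 3/5 = 60.0% → Flow B
Social: the multi-step checkout 1/5 = 20.0%, Flow B 49/123 = 39.8% → Flow B
Search: the multi-step checkout 4/11 = 36.4%, Flow B 20/38 = 52.6% → Flow B
Overall: the multi-step checkout 67/145 = 46.2%, Flow B 93/211 = 44.1% → the multi-step checkout
Flow B wins each traffic group but the multi-step checkout wins overall — the comparison reverses. Flow B's sessions skew toward social, which has a lower base rate.

Yes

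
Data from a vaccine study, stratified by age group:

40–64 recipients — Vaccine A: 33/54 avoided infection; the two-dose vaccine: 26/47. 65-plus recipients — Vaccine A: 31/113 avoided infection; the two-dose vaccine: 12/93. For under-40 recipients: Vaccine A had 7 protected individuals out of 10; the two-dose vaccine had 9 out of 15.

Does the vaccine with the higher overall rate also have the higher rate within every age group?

40–64: Vaccine A 33/54 = 61.1%, the two-dose vaccine 26/47 = 55.3% → Vaccine A
65-plus: Vaccine A 31/113 = 27.4%, the two-dose vaccine 12/93 = 12.9% → Vaccine A
Under-40: Vaccine A 7/10 = 70.0%, the two-dose vaccine 9/15 = 60.0% → Vaccine A
Overall: Vaccine A 71/177 = 40.1%, the two-dose vaccine 47/155 = 30.3% → Vaccine A
Vaccine A wins overall and in every age group — no reversal.

Yes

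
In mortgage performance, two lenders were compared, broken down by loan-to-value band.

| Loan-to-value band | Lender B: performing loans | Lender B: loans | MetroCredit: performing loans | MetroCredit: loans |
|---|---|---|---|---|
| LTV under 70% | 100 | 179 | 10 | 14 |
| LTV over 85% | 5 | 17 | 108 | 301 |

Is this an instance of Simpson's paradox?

Yes

LTV under 70%: Lender B 100/179 = 55.9%, MetroCredit 10/14 = 71.4% → MetroCredit
LTV over 85%: Lender B 5/17 = 29.4%, MetroCredit 108/301 = 35.9% → MetroCredit
Overall: Lender B 105/196 = 53.6%, MetroCredit 118/315 = 37.5% → Lender B
MetroCredit wins each loan-to-value group but Lender B wins overall — the comparison reverses. MetroCredit's loans skew toward LTV over 85%, which has a lower base rate.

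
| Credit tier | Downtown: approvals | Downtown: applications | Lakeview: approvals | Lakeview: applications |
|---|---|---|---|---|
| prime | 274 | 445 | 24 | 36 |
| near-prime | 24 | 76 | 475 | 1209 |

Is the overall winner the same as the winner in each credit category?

No

Prime: Downtown 274/445 = 61.6%, Lakeview 24/36 = 66.7% → Lakeview
Near-prime: Downtown 24/76 = 31.6%, Lakeview 475/1209 = 39.3% → Lakeview
Overall: Downtown 298/521 = 57.2%, Lakeview 499/1245 = 40.1% → Downtown
Lakeview wins each credit group but Downtown wins overall — the comparison reverses. Lakeview's applications skew toward near-prime, which has a lower base rate.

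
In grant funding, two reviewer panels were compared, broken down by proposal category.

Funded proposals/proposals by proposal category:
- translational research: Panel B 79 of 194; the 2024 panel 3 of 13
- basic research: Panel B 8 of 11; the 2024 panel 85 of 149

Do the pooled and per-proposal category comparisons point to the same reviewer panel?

Translational research: Panel B 79/194 = 40.7%, the 2024 panel 3/13 = 23.1% → Panel B
Basic research: Panel B 8/11 = 72.7%, the 2024 panel 85/149 = 57.0% → Panel B
Overall: Panel B 87/205 = 42.4%, the 2024 panel 88/162 = 54.3% → the 2024 panel
Panel B wins each proposal group but the 2024 panel wins overall — the comparison reverses. Panel B's proposals skew toward translational research, which has a lower base rate.

No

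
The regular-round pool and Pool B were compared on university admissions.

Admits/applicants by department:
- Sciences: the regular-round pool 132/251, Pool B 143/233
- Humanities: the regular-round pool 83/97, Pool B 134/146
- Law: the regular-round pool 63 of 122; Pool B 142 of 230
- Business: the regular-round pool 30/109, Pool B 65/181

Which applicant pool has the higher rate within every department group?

Pool B

Sciences: the regular-round pool 132/251 = 52.6%, Pool B 143/233 = 61.4% → Pool B
Humanities: the regular-round pool 83/97 = 85.6%, Pool B 134/146 = 91.8% → Pool B
Law: the regular-round pool 63/122 = 51.6%, Pool B 142/230 = 61.7% → Pool B
Business: the regular-round pool 30/109 = 27.5%, Pool B 65/181 = 35.9% → Pool B
Pool B has the higher rate in all 4 groups.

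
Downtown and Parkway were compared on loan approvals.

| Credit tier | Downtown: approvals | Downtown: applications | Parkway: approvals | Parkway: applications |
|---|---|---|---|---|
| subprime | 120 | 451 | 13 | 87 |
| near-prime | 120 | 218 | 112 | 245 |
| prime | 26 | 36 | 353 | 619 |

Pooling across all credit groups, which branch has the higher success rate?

Parkway

Subprime: Downtown 120/451 = 26.6%, Parkway 13/87 = 14.9% → Downtown
Near-prime: Downtown 120/218 = 55.0%, Parkway 112/245 = 45.7% → Downtown
Prime: Downtown 26/36 = 72.2%, Parkway 353/619 = 57.0% → Downtown
Overall: Downtown 266/705 = 37.7%, Parkway 478/951 = 50.3% → Parkway
(Downtown wins every credit group but Parkway wins overall — Downtown's applications skew toward the low-rate subprime group.)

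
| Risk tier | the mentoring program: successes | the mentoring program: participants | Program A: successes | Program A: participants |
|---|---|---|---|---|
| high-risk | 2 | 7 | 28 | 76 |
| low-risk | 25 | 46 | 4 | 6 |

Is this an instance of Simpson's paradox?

High-risk: the mentoring program 2/7 = 28.6%, Program A 28/76 = 36.8% → Program A
Low-risk: the mentoring program 25/46 = 54.3%, Program A 4/6 = 66.7% → Program A
Overall: the mentoring program 27/53 = 50.9%, Program A 32/82 = 39.0% → the mentoring program
Program A wins each risk group but the mentoring program wins overall — the comparison reverses. Program A's participants skew toward high-risk, which has a lower base rate.

Yes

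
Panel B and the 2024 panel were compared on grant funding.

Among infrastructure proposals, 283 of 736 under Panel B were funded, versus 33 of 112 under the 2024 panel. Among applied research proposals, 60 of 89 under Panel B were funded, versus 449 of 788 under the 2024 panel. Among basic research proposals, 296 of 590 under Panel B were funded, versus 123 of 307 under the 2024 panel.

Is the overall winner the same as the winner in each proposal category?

Infrastructure: Panel B 283/736 = 38.5%, the 2024 panel 33/112 = 29.5% → Panel B
Applied research: Panel B 60/89 = 67.4%, the 2024 panel 449/788 = 57.0% → Panel B
Basic research: Panel B 296/590 = 50.2%, the 2024 panel 123/307 = 40.1% → Panel B
Overall: Panel B 639/1415 = 45.2%, the 2024 panel 605/1207 = 50.1% → the 2024 panel
Panel B wins each proposal group but the 2024 panel wins overall — the comparison reverses. Panel B's proposals skew toward infrastructure, which has a lower base rate.

No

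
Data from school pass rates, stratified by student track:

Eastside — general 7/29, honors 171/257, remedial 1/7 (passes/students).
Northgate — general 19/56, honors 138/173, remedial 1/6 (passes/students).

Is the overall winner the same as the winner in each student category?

General: Eastside 7/29 = 24.1%, Northgate 19/56 = 33.9% → Northgate
Honors: Eastside 171/257 = 66.5%, Northgate 138/173 = 79.8% → Northgate
Remedial: Eastside 1/7 = 14.3%, Northgate 1/6 = 16.7% → Northgate
Overall: Eastside 179/293 = 61.1%, Northgate 158/235 = 67.2% → Northgate
Northgate wins overall and in every student group — no reversal.

Yes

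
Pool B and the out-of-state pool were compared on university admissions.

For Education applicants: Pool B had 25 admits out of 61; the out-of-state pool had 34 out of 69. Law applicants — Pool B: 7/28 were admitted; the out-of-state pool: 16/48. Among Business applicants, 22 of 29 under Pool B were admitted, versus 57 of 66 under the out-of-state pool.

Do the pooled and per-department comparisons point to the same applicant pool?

Yes

Education: Pool B 25/61 = 41.0%, the out-of-state pool 34/69 = 49.3% → the out-of-state pool
Law: Pool B 7/28 = 25.0%, the out-of-state pool 16/48 = 33.3% → the out-of-state pool
Business: Pool B 22/29 = 75.9%, the out-of-state pool 57/66 = 86.4% → the out-of-state pool
Overall: Pool B 54/118 = 45.8%, the out-of-state pool 107/183 = 58.5% → the out-of-state pool
The out-of-state pool wins overall and in every department group — no reversal.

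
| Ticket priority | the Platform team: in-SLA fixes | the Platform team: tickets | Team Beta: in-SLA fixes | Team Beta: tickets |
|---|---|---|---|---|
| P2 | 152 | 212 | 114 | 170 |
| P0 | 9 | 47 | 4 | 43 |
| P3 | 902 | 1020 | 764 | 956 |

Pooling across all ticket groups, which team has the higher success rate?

P2: the Platform team 152/212 = 71.7%, Team Beta 114/170 = 67.1% → the Platform team
P0: the Platform team 9/47 = 19.1%, Team Beta 4/43 = 9.3% → the Platform team
P3: the Platform team 902/1020 = 88.4%, Team Beta 764/956 = 79.9% → the Platform team
Overall: the Platform team 1063/1279 = 83.1%, Team Beta 882/1169 = 75.4% → the Platform team

the Platform team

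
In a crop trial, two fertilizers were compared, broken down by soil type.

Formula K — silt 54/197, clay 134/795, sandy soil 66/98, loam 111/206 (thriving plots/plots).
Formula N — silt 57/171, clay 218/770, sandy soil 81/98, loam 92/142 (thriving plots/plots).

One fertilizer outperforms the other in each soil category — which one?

Silt: Formula K 54/197 = 27.4%, Formula N 57/171 = 33.3% → Formula N
Clay: Formula K 134/795 = 16.9%, Formula N 218/770 = 28.3% → Formula N
Sandy soil: Formula K 66/98 = 67.3%, Formula N 81/98 = 82.7% → Formula N
Loam: Formula K 111/206 = 53.9%, Formula N 92/142 = 64.8% → Formula N
Formula N has the higher rate in all 4 groups.

Formula N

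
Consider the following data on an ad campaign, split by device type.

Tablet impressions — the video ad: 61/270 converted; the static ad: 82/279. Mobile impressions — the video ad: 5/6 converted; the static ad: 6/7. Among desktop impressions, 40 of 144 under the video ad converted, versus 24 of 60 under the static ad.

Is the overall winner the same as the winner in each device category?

Yes

Tablet: the video ad 61/270 = 22.6%, the static ad 82/279 = 29.4% → the static ad
Mobile: the video ad 5/6 = 83.3%, the static ad 6/7 = 85.7% → the static ad
Desktop: the video ad 40/144 = 27.8%, the static ad 24/60 = 40.0% → the static ad
Overall: the video ad 106/420 = 25.2%, the static ad 112/346 = 32.4% → the static ad
The static ad wins overall and in every device group — no reversal.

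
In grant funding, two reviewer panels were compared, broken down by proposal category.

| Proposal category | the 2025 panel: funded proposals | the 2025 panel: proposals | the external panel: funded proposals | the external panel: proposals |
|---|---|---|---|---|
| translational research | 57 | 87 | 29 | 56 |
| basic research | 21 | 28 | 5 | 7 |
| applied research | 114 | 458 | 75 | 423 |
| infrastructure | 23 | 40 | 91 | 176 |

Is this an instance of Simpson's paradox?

Translational research: the 2025 panel 57/87 = 65.5%, the external panel 29/56 = 51.8% → the 2025 panel
Basic research: the 2025 panel 21/28 = 75.0%, the external panel 5/7 = 71.4% → the 2025 panel
Applied research: the 2025 panel 114/458 = 24.9%, the external panel 75/423 = 17.7% → the 2025 panel
Infrastructure: the 2025 panel 23/40 = 57.5%, the external panel 91/176 = 51.7% → the 2025 panel
Overall: the 2025 panel 215/613 = 35.1%, the external panel 200/662 = 30.2% → the 2025 panel
The 2025 panel wins overall and in every proposal group — no reversal.

No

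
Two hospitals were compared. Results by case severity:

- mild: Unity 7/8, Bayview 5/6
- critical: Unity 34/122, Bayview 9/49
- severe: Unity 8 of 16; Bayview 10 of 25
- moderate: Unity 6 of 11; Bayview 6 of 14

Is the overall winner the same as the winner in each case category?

Yes

Mild: Unity 7/8 = 87.5%, Bayview 5/6 = 83.3% → Unity
Critical: Unity 34/122 = 27.9%, Bayview 9/49 = 18.4% → Unity
Severe: Unity 8/16 = 50.0%, Bayview 10/25 = 40.0% → Unity
Moderate: Unity 6/11 = 54.5%, Bayview 6/14 = 42.9% → Unity
Overall: Unity 55/157 = 35.0%, Bayview 30/94 = 31.9% → Unity
Unity wins overall and in every case group — no reversal.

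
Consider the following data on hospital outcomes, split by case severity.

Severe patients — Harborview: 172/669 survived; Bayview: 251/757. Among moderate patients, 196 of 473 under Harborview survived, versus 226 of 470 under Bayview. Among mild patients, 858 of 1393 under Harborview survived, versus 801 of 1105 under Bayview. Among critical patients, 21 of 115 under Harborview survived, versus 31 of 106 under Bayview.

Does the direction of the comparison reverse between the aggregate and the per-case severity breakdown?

No

Severe: Harborview 172/669 = 25.7%, Bayview 251/757 = 33.2% → Bayview
Moderate: Harborview 196/473 = 41.4%, Bayview 226/470 = 48.1% → Bayview
Mild: Harborview 858/1393 = 61.6%, Bayview 801/1105 = 72.5% → Bayview
Critical: Harborview 21/115 = 18.3%, Bayview 31/106 = 29.2% → Bayview
Overall: Harborview 1247/2650 = 47.1%, Bayview 1309/2438 = 53.7% → Bayview
Bayview wins overall and in every case group — no reversal.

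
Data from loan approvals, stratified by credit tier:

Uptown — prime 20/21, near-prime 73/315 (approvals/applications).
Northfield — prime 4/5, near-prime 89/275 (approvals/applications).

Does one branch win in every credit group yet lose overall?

No

Prime: Uptown 20/21 = 95.2%, Northfield 4/5 = 80.0% → Uptown
Near-prime: Uptown 73/315 = 23.2%, Northfield 89/275 = 32.4% → Northfield
Overall: Uptown 93/336 = 27.7%, Northfield 93/280 = 33.2% → Northfield
Neither sweeps: Uptown wins 1 of 2 groups, Northfield wins 1. Northfield wins overall but not every group — no Simpson reversal.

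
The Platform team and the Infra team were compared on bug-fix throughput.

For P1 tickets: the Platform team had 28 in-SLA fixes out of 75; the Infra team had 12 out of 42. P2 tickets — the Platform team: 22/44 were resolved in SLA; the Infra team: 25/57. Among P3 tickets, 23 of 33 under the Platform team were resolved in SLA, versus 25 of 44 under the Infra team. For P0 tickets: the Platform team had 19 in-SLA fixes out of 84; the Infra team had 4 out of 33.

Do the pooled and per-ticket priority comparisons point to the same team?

Yes

P1: the Platform team 28/75 = 37.3%, the Infra team 12/42 = 28.6% → the Platform team
P2: the Platform team 22/44 = 50.0%, the Infra team 25/57 = 43.9% → the Platform team
P3: the Platform team 23/33 = 69.7%, the Infra team 25/44 = 56.8% → the Platform team
P0: the Platform team 19/84 = 22.6%, the Infra team 4/33 = 12.1% → the Platform team
Overall: the Platform team 92/236 = 39.0%, the Infra team 66/176 = 37.5% → the Platform team
The Platform team wins overall and in every ticket group — no reversal.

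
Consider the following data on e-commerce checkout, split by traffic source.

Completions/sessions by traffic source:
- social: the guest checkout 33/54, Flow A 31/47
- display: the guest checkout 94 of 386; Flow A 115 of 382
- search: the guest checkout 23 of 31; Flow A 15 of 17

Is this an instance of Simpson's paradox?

Social: the guest checkout 33/54 = 61.1%, Flow A 31/47 = 66.0% → Flow A
Display: the guest checkout 94/386 = 24.4%, Flow A 115/382 = 30.1% → Flow A
Search: the guest checkout 23/31 = 74.2%, Flow A 15/17 = 88.2% → Flow A
Overall: the guest checkout 150/471 = 31.8%, Flow A 161/446 = 36.1% → Flow A
Flow A wins overall and in every traffic group — no reversal.

No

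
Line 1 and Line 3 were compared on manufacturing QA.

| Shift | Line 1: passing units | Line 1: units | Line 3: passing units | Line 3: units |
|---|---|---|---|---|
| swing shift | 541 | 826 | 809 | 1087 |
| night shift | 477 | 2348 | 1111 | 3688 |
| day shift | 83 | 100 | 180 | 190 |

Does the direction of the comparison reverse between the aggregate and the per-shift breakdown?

Swing shift: Line 1 541/826 = 65.5%, Line 3 809/1087 = 74.4% → Line 3
Night shift: Line 1 477/2348 = 20.3%, Line 3 1111/3688 = 30.1% → Line 3
Day shift: Line 1 83/100 = 83.0%, Line 3 180/190 = 94.7% → Line 3
Overall: Line 1 1101/3274 = 33.6%, Line 3 2100/4965 = 42.3% → Line 3
Line 3 wins overall and in every shift group — no reversal.

No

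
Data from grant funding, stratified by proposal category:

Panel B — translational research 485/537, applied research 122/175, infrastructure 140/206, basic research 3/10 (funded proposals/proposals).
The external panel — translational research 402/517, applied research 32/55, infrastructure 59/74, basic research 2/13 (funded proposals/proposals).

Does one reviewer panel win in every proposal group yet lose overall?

No

Translational research: Panel B 485/537 = 90.3%, the external panel 402/517 = 77.8% → Panel B
Applied research: Panel B 122/175 = 69.7%, the external panel 32/55 = 58.2% → Panel B
Infrastructure: Panel B 140/206 = 68.0%, the external panel 59/74 = 79.7% → the external panel
Basic research: Panel B 3/10 = 30.0%, the external panel 2/13 = 15.4% → Panel B
Overall: Panel B 750/928 = 80.8%, the external panel 495/659 = 75.1% → Panel B
Neither sweeps: Panel B wins 3 of 4 groups, the external panel wins 1. Panel B wins overall but not every group — no Simpson reversal.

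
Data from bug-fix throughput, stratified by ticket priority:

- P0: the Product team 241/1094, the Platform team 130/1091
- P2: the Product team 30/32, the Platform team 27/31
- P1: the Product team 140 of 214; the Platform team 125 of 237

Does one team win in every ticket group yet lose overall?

No

P0: the Product team 241/1094 = 22.0%, the Platform team 130/1091 = 11.9% → the Product team
P2: the Product team 30/32 = 93.8%, the Platform team 27/31 = 87.1% → the Product team
P1: the Product team 140/214 = 65.4%, the Platform team 125/237 = 52.7% → the Product team
Overall: the Product team 411/1340 = 30.7%, the Platform team 282/1359 = 20.8% → the Product team
The Product team wins overall and in every ticket group — no reversal.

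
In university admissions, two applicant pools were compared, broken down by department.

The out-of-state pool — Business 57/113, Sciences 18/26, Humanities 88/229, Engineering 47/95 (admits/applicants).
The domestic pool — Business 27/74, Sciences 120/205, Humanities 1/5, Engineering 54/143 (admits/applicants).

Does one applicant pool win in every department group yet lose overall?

Yes

Business: the out-of-state pool 57/113 = 50.4%, the domestic pool 27/74 = 36.5% → the out-of-state pool
Sciences: the out-of-state pool 18/26 = 69.2%, the domestic pool 120/205 = 58.5% → the out-of-state pool
Humanities: the out-of-state pool 88/229 = 38.4%, the domestic pool 1/5 = 20.0% → the out-of-state pool
Engineering: the out-of-state pool 47/95 = 49.5%, the domestic pool 54/143 = 37.8% → the out-of-state pool
Overall: the out-of-state pool 210/463 = 45.4%, the domestic pool 202/427 = 47.3% → the domestic pool
The out-of-state pool wins each department group but the domestic pool wins overall — the comparison reverses. The out-of-state pool's applicants skew toward Humanities, which has a lower base rate.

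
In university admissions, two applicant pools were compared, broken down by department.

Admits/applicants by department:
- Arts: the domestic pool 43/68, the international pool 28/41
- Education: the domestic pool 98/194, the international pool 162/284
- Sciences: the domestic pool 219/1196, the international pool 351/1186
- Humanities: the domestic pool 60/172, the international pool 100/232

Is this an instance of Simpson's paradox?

Arts: the domestic pool 43/68 = 63.2%, the international pool 28/41 = 68.3% → the international pool
Education: the domestic pool 98/194 = 50.5%, the international pool 162/284 = 57.0% → the international pool
Sciences: the domestic pool 219/1196 = 18.3%, the international pool 351/1186 = 29.6% → the international pool
Humanities: the domestic pool 60/172 = 34.9%, the international pool 100/232 = 43.1% → the international pool
Overall: the domestic pool 420/1630 = 25.8%, the international pool 641/1743 = 36.8% → the international pool
The international pool wins overall and in every department group — no reversal.

No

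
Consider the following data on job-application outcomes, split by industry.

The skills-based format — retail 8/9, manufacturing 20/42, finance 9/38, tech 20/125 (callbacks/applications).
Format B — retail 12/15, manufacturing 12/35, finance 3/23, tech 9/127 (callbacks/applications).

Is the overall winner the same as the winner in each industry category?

Yes

Retail: the skills-based format 8/9 = 88.9%, Format B 12/15 = 80.0% → the skills-based format
Manufacturing: the skills-based format 20/42 = 47.6%, Format B 12/35 = 34.3% → the skills-based format
Finance: the skills-based format 9/38 = 23.7%, Format B 3/23 = 13.0% → the skills-based format
Tech: the skills-based format 20/125 = 16.0%, Format B 9/127 = 7.1% → the skills-based format
Overall: the skills-based format 57/214 = 26.6%, Format B 36/200 = 18.0% → the skills-based format
The skills-based format wins overall and in every industry group — no reversal.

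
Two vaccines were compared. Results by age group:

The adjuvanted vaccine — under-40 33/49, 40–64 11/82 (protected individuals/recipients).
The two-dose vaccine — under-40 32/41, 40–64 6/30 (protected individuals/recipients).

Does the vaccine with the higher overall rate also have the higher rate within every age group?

Yes

Under-40: the adjuvanted vaccine 33/49 = 67.3%, the two-dose vaccine 32/41 = 78.0% → the two-dose vaccine
40–64: the adjuvanted vaccine 11/82 = 13.4%, the two-dose vaccine 6/30 = 20.0% → the two-dose vaccine
Overall: the adjuvanted vaccine 44/131 = 33.6%, the two-dose vaccine 38/71 = 53.5% → the two-dose vaccine
The two-dose vaccine wins overall and in every age group — no reversal.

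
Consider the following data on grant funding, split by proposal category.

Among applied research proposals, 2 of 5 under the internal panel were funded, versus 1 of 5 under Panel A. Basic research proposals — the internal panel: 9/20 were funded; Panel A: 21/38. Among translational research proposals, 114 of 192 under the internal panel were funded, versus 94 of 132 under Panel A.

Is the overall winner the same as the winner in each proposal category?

No

Applied research: the internal panel 2/5 = 40.0%, Panel A 1/5 = 20.0% → the internal panel
Basic research: the internal panel 9/20 = 45.0%, Panel A 21/38 = 55.3% → Panel A
Translational research: the internal panel 114/192 = 59.4%, Panel A 94/132 = 71.2% → Panel A
Overall: the internal panel 125/217 = 57.6%, Panel A 116/175 = 66.3% → Panel A
Neither sweeps: the internal panel wins 1 of 3 groups, Panel A wins 2. Panel A wins overall but not every group — no Simpson reversal.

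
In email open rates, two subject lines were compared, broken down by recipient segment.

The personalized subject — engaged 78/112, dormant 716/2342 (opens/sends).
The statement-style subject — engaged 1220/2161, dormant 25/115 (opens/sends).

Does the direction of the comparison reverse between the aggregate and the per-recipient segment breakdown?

Yes

Engaged: the personalized subject 78/112 = 69.6%, the statement-style subject 1220/2161 = 56.5% → the personalized subject
Dormant: the personalized subject 716/2342 = 30.6%, the statement-style subject 25/115 = 21.7% → the personalized subject
Overall: the personalized subject 794/2454 = 32.4%, the statement-style subject 1245/2276 = 54.7% → the statement-style subject
The personalized subject wins each recipient group but the statement-style subject wins overall — the comparison reverses. The personalized subject's sends skew toward dormant, which has a lower base rate.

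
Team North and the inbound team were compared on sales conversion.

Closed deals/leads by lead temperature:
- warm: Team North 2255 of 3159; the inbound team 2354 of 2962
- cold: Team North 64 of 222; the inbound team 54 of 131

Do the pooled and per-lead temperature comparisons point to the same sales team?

Warm: Team North 2255/3159 = 71.4%, the inbound team 2354/2962 = 79.5% → the inbound team
Cold: Team North 64/222 = 28.8%, the inbound team 54/131 = 41.2% → the inbound team
Overall: Team North 2319/3381 = 68.6%, the inbound team 2408/3093 = 77.9% → the inbound team
The inbound team wins overall and in every lead group — no reversal.

Yes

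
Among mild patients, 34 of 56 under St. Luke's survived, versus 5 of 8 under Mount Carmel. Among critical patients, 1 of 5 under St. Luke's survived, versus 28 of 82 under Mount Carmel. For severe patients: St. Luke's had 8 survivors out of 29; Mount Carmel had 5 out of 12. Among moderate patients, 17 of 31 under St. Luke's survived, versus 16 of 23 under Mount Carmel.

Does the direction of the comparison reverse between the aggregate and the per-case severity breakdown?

Yes

Mild: St. Luke's 34/56 = 60.7%, Mount Carmel 5/8 = 62.5% → Mount Carmel
Critical: St. Luke's 1/5 = 20.0%, Mount Carmel 28/82 = 34.1% → Mount Carmel
Severe: St. Luke's 8/29 = 27.6%, Mount Carmel 5/12 = 41.7% → Mount Carmel
Moderate: St. Luke's 17/31 = 54.8%, Mount Carmel 16/23 = 69.6% → Mount Carmel
Overall: St. Luke's 60/121 = 49.6%, Mount Carmel 54/125 = 43.2% → St. Luke's
Mount Carmel wins each case group but St. Luke's wins overall — the comparison reverses. Mount Carmel's patients skew toward critical, which has a lower base rate.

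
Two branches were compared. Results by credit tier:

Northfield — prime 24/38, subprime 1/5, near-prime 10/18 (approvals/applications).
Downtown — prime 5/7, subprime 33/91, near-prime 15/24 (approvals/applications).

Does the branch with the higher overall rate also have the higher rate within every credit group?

No

Prime: Northfield 24/38 = 63.2%, Downtown 5/7 = 71.4% → Downtown
Subprime: Northfield 1/5 = 20.0%, Downtown 33/91 = 36.3% → Downtown
Near-prime: Northfield 10/18 = 55.6%, Downtown 15/24 = 62.5% → Downtown
Overall: Northfield 35/61 = 57.4%, Downtown 53/122 = 43.4% → Northfield
Downtown wins each credit group but Northfield wins overall — the comparison reverses. Downtown's applications skew toward subprime, which has a lower base rate.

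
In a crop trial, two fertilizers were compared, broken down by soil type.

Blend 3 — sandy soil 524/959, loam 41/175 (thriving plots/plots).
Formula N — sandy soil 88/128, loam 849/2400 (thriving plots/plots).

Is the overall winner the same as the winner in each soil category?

Sandy soil: Blend 3 524/959 = 54.6%, Formula N 88/128 = 68.8% → Formula N
Loam: Blend 3 41/175 = 23.4%, Formula N 849/2400 = 35.4% → Formula N
Overall: Blend 3 565/1134 = 49.8%, Formula N 937/2528 = 37.1% → Blend 3
Formula N wins each soil group but Blend 3 wins overall — the comparison reverses. Formula N's plots skew toward loam, which has a lower base rate.

No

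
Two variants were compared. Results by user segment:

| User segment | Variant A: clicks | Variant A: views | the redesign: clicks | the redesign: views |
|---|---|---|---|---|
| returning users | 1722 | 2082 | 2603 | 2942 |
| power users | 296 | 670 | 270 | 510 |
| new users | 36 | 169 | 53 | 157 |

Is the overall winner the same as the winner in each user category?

Returning users: Variant A 1722/2082 = 82.7%, the redesign 2603/2942 = 88.5% → the redesign
Power users: Variant A 296/670 = 44.2%, the redesign 270/510 = 52.9% → the redesign
New users: Variant A 36/169 = 21.3%, the redesign 53/157 = 33.8% → the redesign
Overall: Variant A 2054/2921 = 70.3%, the redesign 2926/3609 = 81.1% → the redesign
The redesign wins overall and in every user group — no reversal.

Yes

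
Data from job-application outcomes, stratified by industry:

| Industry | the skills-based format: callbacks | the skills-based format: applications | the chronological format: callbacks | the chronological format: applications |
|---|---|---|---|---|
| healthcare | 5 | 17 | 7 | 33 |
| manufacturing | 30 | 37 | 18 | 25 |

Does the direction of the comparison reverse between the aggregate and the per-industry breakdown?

Healthcare: the skills-based format 5/17 = 29.4%, the chronological format 7/33 = 21.2% → the skills-based format
Manufacturing: the skills-based format 30/37 = 81.1%, the chronological format 18/25 = 72.0% → the skills-based format
Overall: the skills-based format 35/54 = 64.8%, the chronological format 25/58 = 43.1% → the skills-based format
The skills-based format wins overall and in every industry group — no reversal.

No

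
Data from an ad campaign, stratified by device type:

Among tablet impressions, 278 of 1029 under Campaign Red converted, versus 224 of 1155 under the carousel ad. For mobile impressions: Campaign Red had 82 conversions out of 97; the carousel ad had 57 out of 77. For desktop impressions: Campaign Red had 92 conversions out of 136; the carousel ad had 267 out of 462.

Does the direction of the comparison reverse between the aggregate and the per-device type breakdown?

Tablet: Campaign Red 278/1029 = 27.0%, the carousel ad 224/1155 = 19.4% → Campaign Red
Mobile: Campaign Red 82/97 = 84.5%, the carousel ad 57/77 = 74.0% → Campaign Red
Desktop: Campaign Red 92/136 = 67.6%, the carousel ad 267/462 = 57.8% → Campaign Red
Overall: Campaign Red 452/1262 = 35.8%, the carousel ad 548/1694 = 32.3% → Campaign Red
Campaign Red wins overall and in every device group — no reversal.

No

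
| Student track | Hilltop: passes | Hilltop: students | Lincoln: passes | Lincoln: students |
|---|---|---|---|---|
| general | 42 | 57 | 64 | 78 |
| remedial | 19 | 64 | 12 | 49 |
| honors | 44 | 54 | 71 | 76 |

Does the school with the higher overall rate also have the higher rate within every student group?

General: Hilltop 42/57 = 73.7%, Lincoln 64/78 = 82.1% → Lincoln
Remedial: Hilltop 19/64 = 29.7%, Lincoln 12/49 = 24.5% → Hilltop
Honors: Hilltop 44/54 = 81.5%, Lincoln 71/76 = 93.4% → Lincoln
Overall: Hilltop 105/175 = 60.0%, Lincoln 147/203 = 72.4% → Lincoln
Neither sweeps: Hilltop wins 1 of 3 groups, Lincoln wins 2. Lincoln wins overall but not every group — no Simpson reversal.

No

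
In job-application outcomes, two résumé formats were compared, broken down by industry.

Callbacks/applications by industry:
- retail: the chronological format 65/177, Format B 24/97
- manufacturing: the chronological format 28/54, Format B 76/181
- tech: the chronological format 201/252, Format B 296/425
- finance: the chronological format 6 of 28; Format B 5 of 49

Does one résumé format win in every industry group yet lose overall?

Retail: the chronological format 65/177 = 36.7%, Format B 24/97 = 24.7% → the chronological format
Manufacturing: the chronological format 28/54 = 51.9%, Format B 76/181 = 42.0% → the chronological format
Tech: the chronological format 201/252 = 79.8%, Format B 296/425 = 69.6% → the chronological format
Finance: the chronological format 6/28 = 21.4%, Format B 5/49 = 10.2% → the chronological format
Overall: the chronological format 300/511 = 58.7%, Format B 401/752 = 53.3% → the chronological format
The chronological format wins overall and in every industry group — no reversal.

No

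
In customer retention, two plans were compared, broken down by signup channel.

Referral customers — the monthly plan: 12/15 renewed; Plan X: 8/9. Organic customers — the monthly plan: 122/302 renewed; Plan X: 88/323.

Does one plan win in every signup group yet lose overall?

Referral: the monthly plan 12/15 = 80.0%, Plan X 8/9 = 88.9% → Plan X
Organic: the monthly plan 122/302 = 40.4%, Plan X 88/323 = 27.2% → the monthly plan
Overall: the monthly plan 134/317 = 42.3%, Plan X 96/332 = 28.9% → the monthly plan
Neither sweeps: the monthly plan wins 1 of 2 groups, Plan X wins 1. The monthly plan wins overall but not every group — no Simpson reversal.

No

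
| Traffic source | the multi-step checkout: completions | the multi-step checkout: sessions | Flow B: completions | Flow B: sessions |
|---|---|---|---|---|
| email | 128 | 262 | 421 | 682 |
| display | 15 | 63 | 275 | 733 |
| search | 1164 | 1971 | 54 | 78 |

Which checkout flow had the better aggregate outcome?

Email: the multi-step checkout 128/262 = 48.9%, Flow B 421/682 = 61.7% → Flow B
Display: the multi-step checkout 15/63 = 23.8%, Flow B 275/733 = 37.5% → Flow B
Search: the multi-step checkout 1164/1971 = 59.1%, Flow B 54/78 = 69.2% → Flow B
Overall: the multi-step checkout 1307/2296 = 56.9%, Flow B 750/1493 = 50.2% → the multi-step checkout
(Flow B wins every traffic group but the multi-step checkout wins overall — Flow B's sessions skew toward the low-rate display group.)

the multi-step checkout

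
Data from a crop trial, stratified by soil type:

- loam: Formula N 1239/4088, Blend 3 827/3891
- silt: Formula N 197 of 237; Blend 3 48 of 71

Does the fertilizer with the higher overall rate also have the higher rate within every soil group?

Loam: Formula N 1239/4088 = 30.3%, Blend 3 827/3891 = 21.3% → Formula N
Silt: Formula N 197/237 = 83.1%, Blend 3 48/71 = 67.6% → Formula N
Overall: Formula N 1436/4325 = 33.2%, Blend 3 875/3962 = 22.1% → Formula N
Formula N wins overall and in every soil group — no reversal.

Yes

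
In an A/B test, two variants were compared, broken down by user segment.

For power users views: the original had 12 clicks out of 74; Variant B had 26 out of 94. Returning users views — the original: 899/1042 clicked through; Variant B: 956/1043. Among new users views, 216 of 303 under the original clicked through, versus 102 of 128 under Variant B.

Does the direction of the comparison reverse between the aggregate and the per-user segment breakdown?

No

Power users: the original 12/74 = 16.2%, Variant B 26/94 = 27.7% → Variant B
Returning users: the original 899/1042 = 86.3%, Variant B 956/1043 = 91.7% → Variant B
New users: the original 216/303 = 71.3%, Variant B 102/128 = 79.7% → Variant B
Overall: the original 1127/1419 = 79.4%, Variant B 1084/1265 = 85.7% → Variant B
Variant B wins overall and in every user group — no reversal.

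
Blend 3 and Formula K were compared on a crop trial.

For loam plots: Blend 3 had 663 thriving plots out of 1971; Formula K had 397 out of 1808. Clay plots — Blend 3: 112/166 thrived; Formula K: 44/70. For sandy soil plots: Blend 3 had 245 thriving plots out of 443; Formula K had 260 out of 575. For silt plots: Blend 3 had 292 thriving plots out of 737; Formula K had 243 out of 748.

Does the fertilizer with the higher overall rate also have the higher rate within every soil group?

Loam: Blend 3 663/1971 = 33.6%, Formula K 397/1808 = 22.0% → Blend 3
Clay: Blend 3 112/166 = 67.5%, Formula K 44/70 = 62.9% → Blend 3
Sandy soil: Blend 3 245/443 = 55.3%, Formula K 260/575 = 45.2% → Blend 3
Silt: Blend 3 292/737 = 39.6%, Formula K 243/748 = 32.5% → Blend 3
Overall: Blend 3 1312/3317 = 39.6%, Formula K 944/3201 = 29.5% → Blend 3
Blend 3 wins overall and in every soil group — no reversal.

Yes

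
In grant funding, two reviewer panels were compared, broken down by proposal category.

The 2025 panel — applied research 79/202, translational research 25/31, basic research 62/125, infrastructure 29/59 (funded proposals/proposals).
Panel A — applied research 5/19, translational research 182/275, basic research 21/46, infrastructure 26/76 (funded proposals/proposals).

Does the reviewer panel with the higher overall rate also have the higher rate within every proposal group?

No

Applied research: the 2025 panel 79/202 = 39.1%, Panel A 5/19 = 26.3% → the 2025 panel
Translational research: the 2025 panel 25/31 = 80.6%, Panel A 182/275 = 66.2% → the 2025 panel
Basic research: the 2025 panel 62/125 = 49.6%, Panel A 21/46 = 45.7% → the 2025 panel
Infrastructure: the 2025 panel 29/59 = 49.2%, Panel A 26/76 = 34.2% → the 2025 panel
Overall: the 2025 panel 195/417 = 46.8%, Panel A 234/416 = 56.2% → Panel A
The 2025 panel wins each proposal group but Panel A wins overall — the comparison reverses. The 2025 panel's proposals skew toward applied research, which has a lower base rate.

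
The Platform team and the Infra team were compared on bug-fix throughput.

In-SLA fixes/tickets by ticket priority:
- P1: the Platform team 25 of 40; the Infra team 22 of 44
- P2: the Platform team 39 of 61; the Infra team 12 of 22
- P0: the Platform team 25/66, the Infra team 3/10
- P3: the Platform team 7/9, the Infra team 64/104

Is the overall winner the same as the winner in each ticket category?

No

P1: the Platform team 25/40 = 62.5%, the Infra team 22/44 = 50.0% → the Platform team
P2: the Platform team 39/61 = 63.9%, the Infra team 12/22 = 54.5% → the Platform team
P0: the Platform team 25/66 = 37.9%, the Infra team 3/10 = 30.0% → the Platform team
P3: the Platform team 7/9 = 77.8%, the Infra team 64/104 = 61.5% → the Platform team
Overall: the Platform team 96/176 = 54.5%, the Infra team 101/180 = 56.1% → the Infra team
The Platform team wins each ticket group but the Infra team wins overall — the comparison reverses. The Platform team's tickets skew toward P0, which has a lower base rate.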